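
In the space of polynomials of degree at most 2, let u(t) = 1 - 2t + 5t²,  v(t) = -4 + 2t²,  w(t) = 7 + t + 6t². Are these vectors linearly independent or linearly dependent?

linearly independent

Take coordinates with respect to the standard basis {1, t, t²}.
The matrix [u|v|w] has determinant -98.
A nonzero determinant means the columns are linearly independent.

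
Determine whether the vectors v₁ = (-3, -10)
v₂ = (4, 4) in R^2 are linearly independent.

Form the 2×2 matrix with these as columns; its determinant is 28.
A nonzero determinant means the columns are linearly independent.

linearly independent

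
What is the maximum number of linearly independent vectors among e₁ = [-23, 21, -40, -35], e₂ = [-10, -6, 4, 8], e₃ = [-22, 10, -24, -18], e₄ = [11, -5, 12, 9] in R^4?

Apply Gaussian elimination to the matrix whose rows are e₁, e₂, e₃, e₄.
Exactly 2 pivots survive; hence the rank is 2.

2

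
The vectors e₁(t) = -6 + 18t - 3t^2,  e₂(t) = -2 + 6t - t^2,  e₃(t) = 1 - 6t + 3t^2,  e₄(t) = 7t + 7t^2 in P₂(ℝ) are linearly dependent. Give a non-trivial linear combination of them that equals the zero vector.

e₁ - 3e₂ = 0

Write each element as a vector in ℝ³ using {1, t, t^2}.
Row-reduce the matrix with e₁, e₂, e₃, e₄ as columns; the null space gives the coefficients.
A generator of the null space is (1, -3, 0, 0).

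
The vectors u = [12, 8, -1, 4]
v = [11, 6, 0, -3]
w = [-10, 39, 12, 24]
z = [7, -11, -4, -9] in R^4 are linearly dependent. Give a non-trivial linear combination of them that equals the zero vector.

v - w - 3z = 0

Write the vectors as columns of a matrix and find a nonzero vector in its null space.
One solution (up to scaling) is (0, 1, -1, -3).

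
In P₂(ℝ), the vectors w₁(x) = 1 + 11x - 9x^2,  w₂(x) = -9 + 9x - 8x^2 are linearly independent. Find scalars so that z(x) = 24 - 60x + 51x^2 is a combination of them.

Identify each element with its coordinate vector in ℝ³ via {1, x, x^2}.
Solve the system with w₁, w₂ as columns and z as the right-hand side.
Row-reducing the augmented matrix gives the unique coefficients (c₁, c₂) = (-3, -3).

z = -3w₁ - 3w₂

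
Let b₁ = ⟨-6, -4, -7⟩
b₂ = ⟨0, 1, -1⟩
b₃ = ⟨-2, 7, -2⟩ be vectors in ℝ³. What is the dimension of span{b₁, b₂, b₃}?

Form the matrix with b₁, b₂, b₃ as columns and reduce.
There are 3 pivot columns, so rank = 3.

dim = 3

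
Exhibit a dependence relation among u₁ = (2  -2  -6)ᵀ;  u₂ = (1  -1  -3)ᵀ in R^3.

u₁ - 2u₂ = 0

Write the vectors as columns of a matrix and find a nonzero vector in its null space.
One solution (up to scaling) is (1, -2).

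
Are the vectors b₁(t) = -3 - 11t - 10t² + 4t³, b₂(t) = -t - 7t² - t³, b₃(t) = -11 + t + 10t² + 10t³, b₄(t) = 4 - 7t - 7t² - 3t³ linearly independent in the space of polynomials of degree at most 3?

Take coordinates with respect to the standard basis {1, t, …, t³}.
The matrix [b₁|b₂|b₃|b₄] has determinant 652.
A nonzero determinant means the columns are linearly independent.

linearly independent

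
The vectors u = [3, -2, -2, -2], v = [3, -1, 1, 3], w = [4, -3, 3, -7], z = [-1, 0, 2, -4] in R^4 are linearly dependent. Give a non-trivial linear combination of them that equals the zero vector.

Solve the homogeneous system with u, v, w, z as columns by row-reducing the coefficient matrix.
The free variable yields coefficients (1, 1, -1, 2) (any nonzero multiple also works).

u + v - w + 2z = 0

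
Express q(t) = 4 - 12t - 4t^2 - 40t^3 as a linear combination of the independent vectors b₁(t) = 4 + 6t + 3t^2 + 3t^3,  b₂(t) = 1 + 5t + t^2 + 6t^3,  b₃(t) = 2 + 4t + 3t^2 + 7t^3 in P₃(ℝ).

q = 4b₁ - 4b₂ - 4b₃

Work in coordinates with respect to the standard basis {1, t, …, t^3}.
Solve the system with b₁, b₂, b₃ as columns and q as the right-hand side.
The system has the unique solution (c₁, c₂, c₃) = (4, -4, -4).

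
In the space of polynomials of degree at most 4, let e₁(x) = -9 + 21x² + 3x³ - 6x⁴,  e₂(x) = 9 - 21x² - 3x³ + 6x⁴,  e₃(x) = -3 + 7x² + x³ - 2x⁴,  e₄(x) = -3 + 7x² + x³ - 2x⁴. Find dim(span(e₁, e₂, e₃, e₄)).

dim = 1

Represent each element by its coordinate vector in ℝ⁵.
Put the 5×4 matrix [e₁|e₂|e₃|e₄] into echelon form.
The echelon form has 1 nonzero row, so the rank is 1.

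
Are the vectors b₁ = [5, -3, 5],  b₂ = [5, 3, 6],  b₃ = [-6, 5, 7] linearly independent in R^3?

Place the vectors as rows of a 3×3 matrix and reduce to echelon form.
The reduction yields 3 nonzero rows, so the rank is 3.
Since rank = 3 (the number of vectors), the set is linearly independent.

linearly independent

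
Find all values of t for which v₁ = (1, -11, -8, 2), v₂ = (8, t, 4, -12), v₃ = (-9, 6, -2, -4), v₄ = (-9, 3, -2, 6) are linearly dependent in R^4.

t = 2

Dependence holds iff the 4×4 matrix [v₁ v₂ v₃ v₄] is singular.
The determinant works out to 1480 - 740*t.
Solving 1480 - 740*t = 0 yields t = 2.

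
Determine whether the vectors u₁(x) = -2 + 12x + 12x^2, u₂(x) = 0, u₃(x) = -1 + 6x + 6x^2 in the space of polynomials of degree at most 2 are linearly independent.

Take coordinates with respect to the standard basis {1, x, x^2}.
One of the vectors is the zero vector, so the set is linearly dependent.

linearly dependent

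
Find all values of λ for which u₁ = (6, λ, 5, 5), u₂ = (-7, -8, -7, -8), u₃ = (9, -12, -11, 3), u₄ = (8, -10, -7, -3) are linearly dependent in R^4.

λ = 26/5

The set is linearly dependent precisely when det[u₁; u₂; u₃; u₄] = 0.
The determinant works out to 935*λ - 4862.
Solving 935*λ - 4862 = 0 yields λ = 26/5.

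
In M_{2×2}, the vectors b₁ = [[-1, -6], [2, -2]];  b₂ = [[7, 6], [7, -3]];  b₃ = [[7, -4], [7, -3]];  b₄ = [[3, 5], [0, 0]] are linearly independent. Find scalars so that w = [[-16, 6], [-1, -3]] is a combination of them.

Identify each element with its coordinate vector in ℝ⁴ via {E₁₁, E₁₂, E₂₁, E₂₂}.
Write w = α₁b₁ + … + α₄b₄ and equate components.
Row-reducing the augmented matrix gives the unique coefficients (α₁, …, α₄) = (3, 3, -4, -2).

w = 3b₁ + 3b₂ - 4b₃ - 2b₄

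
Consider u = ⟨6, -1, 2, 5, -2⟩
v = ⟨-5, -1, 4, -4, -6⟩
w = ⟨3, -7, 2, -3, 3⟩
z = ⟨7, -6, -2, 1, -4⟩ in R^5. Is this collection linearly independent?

Row-reduce the matrix whose columns are u, v, w, z.
The reduction yields 4 nonzero rows, so the rank is 4.
Since rank = 4 (the number of vectors), the set is linearly independent.

linearly independent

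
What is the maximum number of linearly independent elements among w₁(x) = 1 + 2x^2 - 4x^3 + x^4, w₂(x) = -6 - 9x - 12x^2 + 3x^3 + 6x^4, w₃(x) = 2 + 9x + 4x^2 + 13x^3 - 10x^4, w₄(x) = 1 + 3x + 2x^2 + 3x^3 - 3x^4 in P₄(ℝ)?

Pass to coordinate vectors with respect to the basis {1, x, …, x^4}.
Row-reduce the 4×5 matrix with these as rows.
The echelon form has 2 nonzero rows, so the rank is 2.

2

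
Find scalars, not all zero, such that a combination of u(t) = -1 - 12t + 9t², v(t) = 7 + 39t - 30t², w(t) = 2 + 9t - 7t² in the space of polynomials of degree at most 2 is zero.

u + v - 3w = 0

Write each element as a vector in ℝ³ using {1, t, t²}.
Set up α₁u + … + α₃w = 0 and solve the homogeneous system.
One solution (up to scaling) is (1, 1, -3).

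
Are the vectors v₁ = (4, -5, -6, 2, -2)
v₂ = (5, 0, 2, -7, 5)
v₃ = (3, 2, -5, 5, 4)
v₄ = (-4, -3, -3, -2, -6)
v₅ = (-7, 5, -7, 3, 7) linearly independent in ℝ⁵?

linearly independent

The matrix [v₁|v₂|v₃|v₄|v₅] has determinant 14188.
A nonzero determinant means the columns are linearly independent.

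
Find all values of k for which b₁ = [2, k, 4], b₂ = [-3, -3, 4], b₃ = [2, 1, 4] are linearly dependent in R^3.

Dependence holds iff the 3×3 matrix [b₁ b₂ b₃] is singular.
Expanding, det = 20*k - 20.
Setting this to zero gives k = 1.

k = 1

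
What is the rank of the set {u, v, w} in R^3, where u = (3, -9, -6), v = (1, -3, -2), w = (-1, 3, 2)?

rank 1

Apply Gaussian elimination to the matrix whose rows are u, v, w.
There is 1 pivot column, so rank = 1.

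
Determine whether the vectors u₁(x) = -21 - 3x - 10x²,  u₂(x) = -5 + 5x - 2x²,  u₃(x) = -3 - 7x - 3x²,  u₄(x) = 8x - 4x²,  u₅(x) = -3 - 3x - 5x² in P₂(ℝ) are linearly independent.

linearly dependent

Take coordinates with respect to the standard basis {1, x, x²}.
There are 5 vectors in a 3-dimensional space, so they cannot be linearly independent.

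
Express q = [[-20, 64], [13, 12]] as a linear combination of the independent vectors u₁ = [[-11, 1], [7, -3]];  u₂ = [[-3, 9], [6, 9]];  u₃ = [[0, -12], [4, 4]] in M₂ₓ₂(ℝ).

Identify each element with its coordinate vector in ℝ⁴ via {E₁₁, E₁₂, E₂₁, E₂₂}.
Set up the augmented matrix [u₁ | u₂ | u₃ | q] and row-reduce.
Back-substitution yields (c₁, c₂, c₃) = (1, 3, -3).

q = u₁ + 3u₂ - 3u₃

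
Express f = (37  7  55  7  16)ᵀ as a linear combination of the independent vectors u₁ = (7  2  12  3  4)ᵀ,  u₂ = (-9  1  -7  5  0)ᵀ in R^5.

Since u₁, u₂ are independent, the coefficients expressing f are uniquely determined by a linear system.
Back-substitution yields (a₁, a₂) = (4, -1).

f = 4u₁ - u₂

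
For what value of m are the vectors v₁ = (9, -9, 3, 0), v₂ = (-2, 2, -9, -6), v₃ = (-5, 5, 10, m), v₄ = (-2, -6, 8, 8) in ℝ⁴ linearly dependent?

The vectors are dependent exactly when the determinant of the matrix with rows v₁, v₂, v₃, v₄ vanishes.
Expanding, det = 600*m - 5040.
This vanishes exactly when m = 42/5.

m = 42/5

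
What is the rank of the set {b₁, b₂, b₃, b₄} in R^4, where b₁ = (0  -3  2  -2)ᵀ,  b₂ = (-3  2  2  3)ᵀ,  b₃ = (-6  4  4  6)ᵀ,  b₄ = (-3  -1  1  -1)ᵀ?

rank 3

Apply Gaussian elimination to the matrix whose rows are b₁, b₂, b₃, b₄.
There are 3 pivot columns, so rank = 3.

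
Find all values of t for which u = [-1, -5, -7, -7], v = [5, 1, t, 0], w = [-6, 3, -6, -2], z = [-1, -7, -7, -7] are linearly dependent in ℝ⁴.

The set is linearly dependent precisely when det[u; v; w; z] = 0.
Expanding, det = 80*t - 280.
This vanishes exactly when t = 7/2.

t = 7/2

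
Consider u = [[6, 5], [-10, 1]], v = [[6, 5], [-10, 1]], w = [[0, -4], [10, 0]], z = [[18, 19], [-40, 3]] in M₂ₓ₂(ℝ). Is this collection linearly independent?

Write each element as a coordinate vector in ℝ⁴ using {E₁₁, E₁₂, E₂₁, E₂₂}.
Two of the vectors are equal, giving an immediate dependence.

linearly dependent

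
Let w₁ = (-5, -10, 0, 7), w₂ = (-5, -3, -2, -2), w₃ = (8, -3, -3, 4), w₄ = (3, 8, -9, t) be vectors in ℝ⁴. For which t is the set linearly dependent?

t = -16

The set is linearly dependent precisely when det[w₁; w₂; w₃; w₄] = 0.
Cofactor expansion gives det = 295*t + 4720.
Setting this to zero gives t = -16.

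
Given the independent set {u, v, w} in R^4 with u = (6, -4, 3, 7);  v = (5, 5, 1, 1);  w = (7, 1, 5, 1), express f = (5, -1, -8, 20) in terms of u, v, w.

Set up the augmented matrix [u | v | w | f] and row-reduce.
Row-reducing the augmented matrix gives the unique coefficients (α₁, α₂, α₃) = (3, 3, -4).

f = 3u + 3v - 4w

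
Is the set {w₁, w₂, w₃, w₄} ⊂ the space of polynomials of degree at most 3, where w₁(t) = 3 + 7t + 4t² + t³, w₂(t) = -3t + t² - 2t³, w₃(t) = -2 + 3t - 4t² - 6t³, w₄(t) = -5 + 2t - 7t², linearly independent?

linearly independent

Take coordinates with respect to the standard basis {1, t, …, t³}.
Form the 4×4 matrix with these as columns; its determinant is -315.
A nonzero determinant means the columns are linearly independent.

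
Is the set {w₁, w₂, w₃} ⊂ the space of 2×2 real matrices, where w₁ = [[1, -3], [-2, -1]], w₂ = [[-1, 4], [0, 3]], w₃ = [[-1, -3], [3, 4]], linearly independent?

Write each element as a coordinate vector in ℝ⁴ using {E₁₁, E₁₂, E₂₁, E₂₂}.
Place the vectors as rows of a 3×4 matrix and reduce to echelon form.
The reduction yields 3 nonzero rows, so the rank is 3.
Since rank = 3 (the number of vectors), the set is linearly independent.

linearly independent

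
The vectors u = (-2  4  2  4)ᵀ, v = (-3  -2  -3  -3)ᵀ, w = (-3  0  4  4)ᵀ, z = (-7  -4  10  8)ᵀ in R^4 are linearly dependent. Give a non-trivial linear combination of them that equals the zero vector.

Write the vectors as columns of a matrix and find a nonzero vector in its null space.
A generator of the null space is (1, 0, -3, 1).

u - 3w + z = 0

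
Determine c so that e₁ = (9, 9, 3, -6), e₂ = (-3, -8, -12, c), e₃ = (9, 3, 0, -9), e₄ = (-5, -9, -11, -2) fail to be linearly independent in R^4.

c = -48/11

Place the vectors as rows of a 4×4 matrix; dependence ⇔ determinant zero.
Expanding, det = 396*c + 1728.
Setting this to zero gives c = -48/11.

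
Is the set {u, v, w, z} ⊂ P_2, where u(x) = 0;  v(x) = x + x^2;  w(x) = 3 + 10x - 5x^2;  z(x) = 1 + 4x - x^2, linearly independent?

linearly dependent

Write each element as a coordinate vector in ℝ³ using {1, x, x^2}.
There are 4 vectors in a 3-dimensional space, so they cannot be linearly independent.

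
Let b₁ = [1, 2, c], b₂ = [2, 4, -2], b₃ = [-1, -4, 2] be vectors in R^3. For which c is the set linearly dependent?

c = -1

The vectors are dependent exactly when the determinant of the matrix with rows b₁, b₂, b₃ vanishes.
Cofactor expansion gives det = -4*c - 4.
This vanishes exactly when c = -1.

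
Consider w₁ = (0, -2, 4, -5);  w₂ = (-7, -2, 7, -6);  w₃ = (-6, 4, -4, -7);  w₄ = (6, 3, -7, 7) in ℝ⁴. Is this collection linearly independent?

Row-reduce the matrix whose columns are w₁, w₂, w₃, w₄.
The reduction yields 4 nonzero rows, so the rank is 4.
Since rank = 4 (the number of vectors), the set is linearly independent.

linearly independent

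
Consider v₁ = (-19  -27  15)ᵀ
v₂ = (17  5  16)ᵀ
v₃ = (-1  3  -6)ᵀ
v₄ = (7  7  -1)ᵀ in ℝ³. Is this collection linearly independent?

There are 4 vectors in a 3-dimensional space, so they cannot be linearly independent.

linearly dependent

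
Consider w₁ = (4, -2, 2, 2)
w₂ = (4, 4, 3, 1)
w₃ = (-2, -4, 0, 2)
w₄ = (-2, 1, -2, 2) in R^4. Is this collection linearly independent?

linearly independent

Place the vectors as rows of a 4×4 matrix and reduce to echelon form.
The reduction yields 4 nonzero rows, so the rank is 4.
Since rank = 4 (the number of vectors), the set is linearly independent.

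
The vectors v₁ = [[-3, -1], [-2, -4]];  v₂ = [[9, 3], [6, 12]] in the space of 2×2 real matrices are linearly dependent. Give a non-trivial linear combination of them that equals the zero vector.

Write each element as a vector in ℝ⁴ using {E₁₁, E₁₂, E₂₁, E₂₂}.
Set up α₁v₁ + α₂v₂ = 0 and solve the homogeneous system.
The free variable yields coefficients (3, 1) (any nonzero multiple also works).

3v₁ + v₂ = 0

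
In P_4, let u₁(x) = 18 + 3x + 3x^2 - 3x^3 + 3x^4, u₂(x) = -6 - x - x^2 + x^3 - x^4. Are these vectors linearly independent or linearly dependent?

Write each element as a coordinate vector in ℝ⁵ using {1, x, …, x^4}.
Place the vectors as rows of a 2×5 matrix and reduce to echelon form.
The reduction yields 1 nonzero row, so the rank is 1.
Since rank 1 < 2, the set is linearly dependent.
Indeed u₁ + 3u₂ = 0.

linearly dependent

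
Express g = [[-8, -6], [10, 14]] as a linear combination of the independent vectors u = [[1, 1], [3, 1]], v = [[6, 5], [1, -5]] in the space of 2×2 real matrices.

Take coordinate vectors relative to {E₁₁, E₁₂, E₂₁, E₂₂}.
Solve the system with u, v as columns and g as the right-hand side.
Back-substitution yields (α₁, α₂) = (4, -2).

g = 4u - 2v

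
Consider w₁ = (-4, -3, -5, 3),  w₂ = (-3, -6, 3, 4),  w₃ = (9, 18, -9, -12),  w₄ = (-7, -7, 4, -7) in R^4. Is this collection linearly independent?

One vector is a scalar multiple of another, so the set is dependent.

linearly dependent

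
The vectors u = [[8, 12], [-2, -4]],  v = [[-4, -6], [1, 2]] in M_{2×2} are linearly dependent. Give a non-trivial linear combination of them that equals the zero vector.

Pass to coordinate vectors relative to the basis {E₁₁, E₁₂, E₂₁, E₂₂}.
Set up α₁u + α₂v = 0 and solve the homogeneous system.
The free variable yields coefficients (1, 2) (any nonzero multiple also works).

u + 2v = 0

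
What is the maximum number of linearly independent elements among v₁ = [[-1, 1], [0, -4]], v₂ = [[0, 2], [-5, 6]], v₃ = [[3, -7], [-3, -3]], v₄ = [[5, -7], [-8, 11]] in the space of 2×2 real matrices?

Pass to coordinate vectors with respect to the basis {E₁₁, E₁₂, E₂₁, E₂₂}.
Put the 4×4 matrix [v₁|v₂|v₃|v₄] into echelon form.
The echelon form has 3 nonzero rows, so the rank is 3.

3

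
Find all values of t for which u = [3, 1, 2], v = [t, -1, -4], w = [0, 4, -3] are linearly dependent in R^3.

Dependence holds iff the 3×3 matrix [u v w] is singular.
Cofactor expansion gives det = 11*t + 57.
Setting this to zero gives t = -57/11.

t = -57/11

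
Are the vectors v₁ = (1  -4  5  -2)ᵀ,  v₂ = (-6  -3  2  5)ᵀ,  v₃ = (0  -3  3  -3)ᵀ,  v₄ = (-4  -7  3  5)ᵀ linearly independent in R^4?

Row-reduce the matrix whose columns are v₁, v₂, v₃, v₄.
The reduction yields 4 nonzero rows, so the rank is 4.
Since rank = 4 (the number of vectors), the set is linearly independent.

linearly independent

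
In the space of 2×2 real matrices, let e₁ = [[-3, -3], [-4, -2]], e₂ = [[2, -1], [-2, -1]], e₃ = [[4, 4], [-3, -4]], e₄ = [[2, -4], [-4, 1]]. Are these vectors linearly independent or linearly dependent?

linearly independent

Take coordinates with respect to the standard basis {E₁₁, E₁₂, E₂₁, E₂₂}.
Form the 4×4 matrix with these as columns; its determinant is -165.
A nonzero determinant means the columns are linearly independent.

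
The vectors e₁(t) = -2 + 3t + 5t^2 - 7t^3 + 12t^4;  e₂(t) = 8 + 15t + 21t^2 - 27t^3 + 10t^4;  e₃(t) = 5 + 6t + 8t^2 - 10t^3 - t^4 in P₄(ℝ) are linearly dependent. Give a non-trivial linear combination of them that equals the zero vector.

Take coordinates with respect to {1, t, …, t^4}.
Set up α₁e₁ + … + α₃e₃ = 0 and solve the homogeneous system.
One solution (up to scaling) is (1, -1, 2).

e₁ - e₂ + 2e₃ = 0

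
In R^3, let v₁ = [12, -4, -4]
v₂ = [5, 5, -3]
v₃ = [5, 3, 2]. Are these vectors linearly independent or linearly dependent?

The matrix [v₁|v₂|v₃] has determinant 368.
A nonzero determinant means the columns are linearly independent.

linearly independent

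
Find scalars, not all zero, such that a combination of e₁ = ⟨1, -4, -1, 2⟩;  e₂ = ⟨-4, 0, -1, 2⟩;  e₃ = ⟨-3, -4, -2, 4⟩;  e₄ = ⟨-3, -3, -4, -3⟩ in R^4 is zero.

e₁ + e₂ - e₃ = 0

Solve the homogeneous system with e₁, e₂, e₃, e₄ as columns by row-reducing the coefficient matrix.
A generator of the null space is (1, 1, -1, 0).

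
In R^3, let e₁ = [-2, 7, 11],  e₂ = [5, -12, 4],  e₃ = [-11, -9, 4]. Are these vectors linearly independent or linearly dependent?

The matrix [e₁|e₂|e₃] has determinant -2371.
A nonzero determinant means the columns are linearly independent.

linearly independent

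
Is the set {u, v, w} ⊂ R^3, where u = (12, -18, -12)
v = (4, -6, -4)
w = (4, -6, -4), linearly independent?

Place the vectors as rows of a 3×3 matrix and reduce to echelon form.
The reduction yields 1 nonzero row, so the rank is 1.
Since rank 1 < 3, the set is linearly dependent.
Indeed u - 3v = 0.

linearly dependent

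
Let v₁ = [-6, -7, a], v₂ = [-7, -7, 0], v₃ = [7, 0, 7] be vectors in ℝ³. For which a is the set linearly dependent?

a = 1

The set is linearly dependent precisely when det[v₁; v₂; v₃] = 0.
Expanding, det = 49*a - 49.
Setting this to zero gives a = 1.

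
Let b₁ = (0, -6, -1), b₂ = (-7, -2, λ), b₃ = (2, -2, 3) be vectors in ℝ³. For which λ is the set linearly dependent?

The vectors are dependent exactly when the determinant of the matrix with rows b₁, b₂, b₃ vanishes.
Cofactor expansion gives det = -12*λ - 144.
Setting this to zero gives λ = -12.

λ = -12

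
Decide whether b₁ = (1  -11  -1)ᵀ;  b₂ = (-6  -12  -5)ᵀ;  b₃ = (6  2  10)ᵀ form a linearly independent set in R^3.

Form the 3×3 matrix with these as columns; its determinant is -500.
A nonzero determinant means the columns are linearly independent.

linearly independent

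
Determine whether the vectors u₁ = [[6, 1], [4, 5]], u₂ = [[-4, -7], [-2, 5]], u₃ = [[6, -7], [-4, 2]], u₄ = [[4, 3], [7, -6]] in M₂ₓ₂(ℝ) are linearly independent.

Take coordinates with respect to the standard basis {E₁₁, E₁₂, E₂₁, E₂₂}.
Place the vectors as rows of a 4×4 matrix and reduce to echelon form.
The reduction yields 4 nonzero rows, so the rank is 4.
Since rank = 4 (the number of vectors), the set is linearly independent.

linearly independent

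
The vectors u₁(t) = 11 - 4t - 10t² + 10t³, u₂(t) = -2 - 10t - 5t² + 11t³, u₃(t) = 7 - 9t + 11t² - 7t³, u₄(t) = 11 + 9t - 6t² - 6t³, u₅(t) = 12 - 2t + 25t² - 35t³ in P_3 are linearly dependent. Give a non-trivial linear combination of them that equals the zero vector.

Take coordinates with respect to {1, t, …, t³}.
Write the vectors as columns of a matrix and find a nonzero vector in its null space.
A generator of the null space is (2, -1, -2, -2, 1).

2u₁ - u₂ - 2u₃ - 2u₄ + u₅ = 0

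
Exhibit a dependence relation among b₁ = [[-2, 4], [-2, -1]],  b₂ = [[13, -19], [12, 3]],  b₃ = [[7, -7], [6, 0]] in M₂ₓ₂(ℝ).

3b₁ + b₂ - b₃ = 0

Pass to coordinate vectors relative to the basis {E₁₁, E₁₂, E₂₁, E₂₂}.
Write the vectors as columns of a matrix and find a nonzero vector in its null space.
The free variable yields coefficients (3, 1, -1) (any nonzero multiple also works).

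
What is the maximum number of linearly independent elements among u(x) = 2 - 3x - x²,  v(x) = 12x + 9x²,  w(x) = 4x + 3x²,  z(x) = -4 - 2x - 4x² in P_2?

Represent each element by its coordinate vector in ℝ³.
Apply Gaussian elimination to the matrix whose rows are u, v, w, z.
There are 2 pivot columns, so rank = 2.
(With 4 elements in a 3-dimensional space the rank is at most 3.)

2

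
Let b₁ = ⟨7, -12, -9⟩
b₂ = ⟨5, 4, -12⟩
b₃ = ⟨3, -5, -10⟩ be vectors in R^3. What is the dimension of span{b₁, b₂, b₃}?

Form the matrix with b₁, b₂, b₃ as columns and reduce.
The echelon form has 3 nonzero rows, so the rank is 3.

3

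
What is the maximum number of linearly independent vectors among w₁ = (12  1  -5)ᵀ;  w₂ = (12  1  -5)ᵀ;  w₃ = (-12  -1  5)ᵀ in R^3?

1

Form the matrix with w₁, w₂, w₃ as columns and reduce.
Exactly 1 pivot survives; hence the rank is 1.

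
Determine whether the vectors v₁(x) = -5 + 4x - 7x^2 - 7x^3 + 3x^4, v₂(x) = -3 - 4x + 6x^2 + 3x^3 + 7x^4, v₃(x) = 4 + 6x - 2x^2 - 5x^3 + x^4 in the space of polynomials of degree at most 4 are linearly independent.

linearly independent

Take coordinates with respect to the standard basis {1, x, …, x^4}.
Row-reduce the matrix whose columns are v₁, v₂, v₃.
The reduction yields 3 nonzero rows, so the rank is 3.
Since rank = 3 (the number of vectors), the set is linearly independent.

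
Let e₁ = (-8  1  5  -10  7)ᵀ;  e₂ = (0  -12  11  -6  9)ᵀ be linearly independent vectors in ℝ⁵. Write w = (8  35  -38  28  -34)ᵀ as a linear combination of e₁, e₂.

Solve the system with e₁, e₂ as columns and w as the right-hand side.
Row-reducing the augmented matrix gives the unique coefficients (c₁, c₂) = (-1, -3).

w = -e₁ - 3e₂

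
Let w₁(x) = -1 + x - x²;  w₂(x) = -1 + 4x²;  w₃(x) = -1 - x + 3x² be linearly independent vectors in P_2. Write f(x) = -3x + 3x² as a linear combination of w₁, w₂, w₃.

Identify each element with its coordinate vector in ℝ³ via {1, x, x²}.
Set up the augmented matrix [w₁ | w₂ | w₃ | f] and row-reduce.
The system has the unique solution (α₁, α₂, α₃) = (-1, -1, 2).

f = -w₁ - w₂ + 2w₃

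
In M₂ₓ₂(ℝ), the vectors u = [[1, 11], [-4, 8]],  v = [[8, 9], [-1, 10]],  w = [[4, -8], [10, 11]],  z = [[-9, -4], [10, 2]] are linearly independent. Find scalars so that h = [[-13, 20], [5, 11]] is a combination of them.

Take coordinate vectors relative to {E₁₁, E₁₂, E₂₁, E₂₂}.
Set up the augmented matrix [u | v | w | z | h] and row-reduce.
Row-reducing the augmented matrix gives the unique coefficients (α₁, …, α₄) = (1, 1, -1, 2).

h = u + v - w + 2z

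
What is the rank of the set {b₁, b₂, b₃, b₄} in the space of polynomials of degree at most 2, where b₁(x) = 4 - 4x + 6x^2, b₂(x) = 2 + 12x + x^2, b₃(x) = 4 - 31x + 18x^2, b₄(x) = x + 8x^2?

Use coordinates relative to {1, x, x^2}.
Row-reduce the 4×3 matrix with these as rows.
There are 3 pivot columns, so rank = 3.
(With 4 elements in a 3-dimensional space the rank is at most 3.)

rank 3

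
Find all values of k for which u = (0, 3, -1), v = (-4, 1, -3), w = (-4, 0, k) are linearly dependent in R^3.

The vectors are dependent exactly when the determinant of the matrix with rows u, v, w vanishes.
The determinant works out to 12*k + 32.
Solving 12*k + 32 = 0 yields k = -8/3.

k = -8/3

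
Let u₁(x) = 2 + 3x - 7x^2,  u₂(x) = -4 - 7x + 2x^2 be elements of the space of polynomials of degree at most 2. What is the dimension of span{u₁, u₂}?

dim = 2

Pass to coordinate vectors with respect to the basis {1, x, x^2}.
Apply Gaussian elimination to the matrix whose rows are u₁, u₂.
The echelon form has 2 nonzero rows, so the rank is 2.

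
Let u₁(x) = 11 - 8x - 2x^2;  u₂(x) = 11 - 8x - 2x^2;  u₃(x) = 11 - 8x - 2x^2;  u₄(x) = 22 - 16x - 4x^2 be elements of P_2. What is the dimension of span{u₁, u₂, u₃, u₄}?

1

Represent each element by its coordinate vector in ℝ³.
Form the matrix with u₁, u₂, u₃, u₄ as columns and reduce.
There is 1 pivot column, so rank = 1.
(With 4 elements in a 3-dimensional space the rank is at most 3.)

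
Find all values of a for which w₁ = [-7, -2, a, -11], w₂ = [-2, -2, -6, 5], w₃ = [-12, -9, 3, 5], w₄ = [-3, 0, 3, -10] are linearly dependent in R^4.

Dependence holds iff the 4×4 matrix [w₁ w₂ w₃ w₄] is singular.
Cofactor expansion gives det = -45*a - 153.
Setting this to zero gives a = -17/5.

a = -17/5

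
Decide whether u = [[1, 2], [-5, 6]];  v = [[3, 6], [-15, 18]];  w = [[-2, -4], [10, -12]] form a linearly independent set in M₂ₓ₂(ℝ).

linearly dependent

Take coordinates with respect to the standard basis {E₁₁, E₁₂, E₂₁, E₂₂}.
One vector is a scalar multiple of another, so the set is dependent.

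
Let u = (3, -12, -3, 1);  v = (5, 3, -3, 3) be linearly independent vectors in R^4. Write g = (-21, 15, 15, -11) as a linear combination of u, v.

Set up the augmented matrix [u | v | g] and row-reduce.
Row-reducing the augmented matrix gives the unique coefficients (a₁, a₂) = (-2, -3).

g = -2u - 3v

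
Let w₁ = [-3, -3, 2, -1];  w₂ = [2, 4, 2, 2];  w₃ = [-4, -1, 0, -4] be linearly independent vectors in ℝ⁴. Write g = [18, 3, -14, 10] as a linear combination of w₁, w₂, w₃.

Solve the system with w₁, w₂, w₃ as columns and g as the right-hand side.
Row-reducing the augmented matrix gives the unique coefficients (α₁, α₂, α₃) = (-4, -3, -3).

g = -4w₁ - 3w₂ - 3w₃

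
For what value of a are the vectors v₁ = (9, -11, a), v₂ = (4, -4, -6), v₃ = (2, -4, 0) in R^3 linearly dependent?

a = -21/2

Dependence holds iff the 3×3 matrix [v₁ v₂ v₃] is singular.
Cofactor expansion gives det = -8*a - 84.
Setting this to zero gives a = -21/2.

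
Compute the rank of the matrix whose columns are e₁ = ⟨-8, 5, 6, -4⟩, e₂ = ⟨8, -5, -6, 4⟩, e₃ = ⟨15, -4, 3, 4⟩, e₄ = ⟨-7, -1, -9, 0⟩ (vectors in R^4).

2

Form the matrix with e₁, e₂, e₃, e₄ as columns and reduce.
There are 2 pivot columns, so rank = 2.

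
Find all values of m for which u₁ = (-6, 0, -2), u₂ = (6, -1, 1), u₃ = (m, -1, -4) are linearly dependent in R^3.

m = -9

Dependence holds iff the 3×3 matrix [u₁ u₂ u₃] is singular.
Cofactor expansion gives det = -2*m - 18.
Solving -2*m - 18 = 0 yields m = -9.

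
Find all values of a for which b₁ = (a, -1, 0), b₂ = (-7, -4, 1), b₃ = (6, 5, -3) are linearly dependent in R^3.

Dependence holds iff the 3×3 matrix [b₁ b₂ b₃] is singular.
Cofactor expansion gives det = 7*a + 15.
This vanishes exactly when a = -15/7.

a = -15/7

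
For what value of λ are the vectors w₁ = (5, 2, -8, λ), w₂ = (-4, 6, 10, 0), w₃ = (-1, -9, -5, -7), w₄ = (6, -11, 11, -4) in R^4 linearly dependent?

The vectors are dependent exactly when the determinant of the matrix with rows w₁, w₂, w₃, w₄ vanishes.
Expanding, det = 7552 - 1152*λ.
This vanishes exactly when λ = 59/9.

λ = 59/9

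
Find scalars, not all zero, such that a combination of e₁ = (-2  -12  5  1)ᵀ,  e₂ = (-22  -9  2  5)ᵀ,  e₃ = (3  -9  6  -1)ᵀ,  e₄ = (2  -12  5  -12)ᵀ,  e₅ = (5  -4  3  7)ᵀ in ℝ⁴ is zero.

3e₁ - e₂ + e₃ - 2e₄ - 3e₅ = 0

Row-reduce the matrix with e₁, e₂, e₃, e₄, e₅ as columns; the null space gives the coefficients.
A generator of the null space is (3, -1, 1, -2, -3).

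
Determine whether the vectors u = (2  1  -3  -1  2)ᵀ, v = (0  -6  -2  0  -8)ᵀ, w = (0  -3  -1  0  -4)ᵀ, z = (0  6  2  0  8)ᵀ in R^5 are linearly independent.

Row-reduce the matrix whose columns are u, v, w, z.
The reduction yields 2 nonzero rows, so the rank is 2.
Since rank 2 < 4, the set is linearly dependent.

linearly dependent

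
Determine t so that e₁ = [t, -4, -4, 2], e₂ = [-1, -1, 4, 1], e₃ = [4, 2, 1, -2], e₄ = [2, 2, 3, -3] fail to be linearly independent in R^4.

Place the vectors as rows of a 4×4 matrix; dependence ⇔ determinant zero.
Cofactor expansion gives det = 9*t + 120.
This vanishes exactly when t = -40/3.

t = -40/3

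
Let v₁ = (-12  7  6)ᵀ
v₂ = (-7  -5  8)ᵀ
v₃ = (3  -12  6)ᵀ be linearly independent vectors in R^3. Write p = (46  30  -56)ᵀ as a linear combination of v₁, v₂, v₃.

p = -2v₁ - 4v₂ - 2v₃

Since v₁, v₂, v₃ are independent, the coefficients expressing p are uniquely determined by a linear system.
Row-reducing the augmented matrix gives the unique coefficients (a₁, a₂, a₃) = (-2, -4, -2).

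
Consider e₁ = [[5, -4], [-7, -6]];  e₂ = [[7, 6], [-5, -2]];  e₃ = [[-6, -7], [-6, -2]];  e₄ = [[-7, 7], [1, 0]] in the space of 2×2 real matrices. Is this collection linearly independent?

linearly independent

Take coordinates with respect to the standard basis {E₁₁, E₁₂, E₂₁, E₂₂}.
Form the 4×4 matrix with these as columns; its determinant is 3600.
A nonzero determinant means the columns are linearly independent.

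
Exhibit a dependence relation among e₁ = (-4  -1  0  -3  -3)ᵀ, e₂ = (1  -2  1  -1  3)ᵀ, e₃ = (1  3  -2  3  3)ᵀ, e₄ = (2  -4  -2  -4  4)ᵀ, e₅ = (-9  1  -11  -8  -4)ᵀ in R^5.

Write the vectors as columns of a matrix and find a nonzero vector in its null space.
The free variable yields coefficients (3, -3, 2, 2, -1) (any nonzero multiple also works).

3e₁ - 3e₂ + 2e₃ + 2e₄ - e₅ = 0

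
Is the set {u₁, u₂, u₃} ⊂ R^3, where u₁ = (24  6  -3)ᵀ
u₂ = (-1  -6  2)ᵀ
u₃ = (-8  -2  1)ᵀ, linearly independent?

linearly dependent

One vector is a scalar multiple of another, so the set is dependent.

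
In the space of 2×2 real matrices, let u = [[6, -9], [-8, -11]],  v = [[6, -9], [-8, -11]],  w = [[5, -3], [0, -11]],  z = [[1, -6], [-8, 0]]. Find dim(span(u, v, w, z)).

2

Represent each element by its coordinate vector in ℝ⁴.
Apply Gaussian elimination to the matrix whose rows are u, v, w, z.
The echelon form has 2 nonzero rows, so the rank is 2.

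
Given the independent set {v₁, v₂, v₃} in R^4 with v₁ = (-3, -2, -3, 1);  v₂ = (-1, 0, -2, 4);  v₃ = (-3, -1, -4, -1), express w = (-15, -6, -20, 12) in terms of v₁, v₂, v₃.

Set up the augmented matrix [v₁ | v₂ | v₃ | w] and row-reduce.
Row-reducing the augmented matrix gives the unique coefficients (c₁, c₂, c₃) = (2, 3, 2).

w = 2v₁ + 3v₂ + 2v₃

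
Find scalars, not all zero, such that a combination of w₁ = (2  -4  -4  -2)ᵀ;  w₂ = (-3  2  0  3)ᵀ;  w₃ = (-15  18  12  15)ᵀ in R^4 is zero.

Row-reduce the matrix with w₁, w₂, w₃ as columns; the null space gives the coefficients.
A generator of the null space is (3, -3, 1).

3w₁ - 3w₂ + w₃ = 0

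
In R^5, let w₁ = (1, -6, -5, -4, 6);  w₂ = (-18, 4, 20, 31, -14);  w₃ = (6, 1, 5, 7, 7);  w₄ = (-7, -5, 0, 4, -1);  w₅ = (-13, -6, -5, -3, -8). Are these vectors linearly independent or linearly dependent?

linearly dependent

Form the 5×5 matrix with these as columns; its determinant is 0.
A zero determinant means the columns are linearly dependent.
Indeed 3w₁ + w₂ - w₃ - 3w₄ = 0.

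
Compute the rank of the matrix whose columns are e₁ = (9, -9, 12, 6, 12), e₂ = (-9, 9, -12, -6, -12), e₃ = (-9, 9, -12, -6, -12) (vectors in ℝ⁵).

Apply Gaussian elimination to the matrix whose rows are e₁, e₂, e₃.
Reduction leaves 1 leading entry, giving rank 1.

rank 1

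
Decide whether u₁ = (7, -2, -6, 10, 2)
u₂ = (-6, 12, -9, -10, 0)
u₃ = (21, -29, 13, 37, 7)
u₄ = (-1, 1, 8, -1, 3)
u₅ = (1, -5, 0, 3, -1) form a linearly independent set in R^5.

The matrix [u₁|u₂|u₃|u₄|u₅] has determinant 0.
A zero determinant means the columns are linearly dependent.
Indeed 2u₁ - u₂ - u₃ + 2u₄ + 3u₅ = 0.

linearly dependent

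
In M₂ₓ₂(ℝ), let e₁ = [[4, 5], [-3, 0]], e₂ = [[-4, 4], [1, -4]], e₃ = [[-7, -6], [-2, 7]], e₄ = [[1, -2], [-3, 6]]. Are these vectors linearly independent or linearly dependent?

Take coordinates with respect to the standard basis {E₁₁, E₁₂, E₂₁, E₂₂}.
Place the vectors as rows of a 4×4 matrix and reduce to echelon form.
The reduction yields 4 nonzero rows, so the rank is 4.
Since rank = 4 (the number of vectors), the set is linearly independent.

linearly independent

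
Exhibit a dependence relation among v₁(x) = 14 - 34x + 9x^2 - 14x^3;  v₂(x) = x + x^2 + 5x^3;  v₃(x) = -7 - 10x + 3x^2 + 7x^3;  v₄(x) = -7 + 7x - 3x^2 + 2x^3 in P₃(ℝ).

v₁ + 3v₂ - v₃ + 3v₄ = 0

Take coordinates with respect to {1, x, …, x^3}.
Write the vectors as columns of a matrix and find a nonzero vector in its null space.
One solution (up to scaling) is (1, 3, -1, 3).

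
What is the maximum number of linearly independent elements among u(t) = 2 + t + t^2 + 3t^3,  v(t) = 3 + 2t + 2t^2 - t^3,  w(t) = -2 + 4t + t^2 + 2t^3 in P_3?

Use coordinates relative to {1, t, …, t^3}.
Put the 4×3 matrix [u|v|w] into echelon form.
There are 3 pivot columns, so rank = 3.

3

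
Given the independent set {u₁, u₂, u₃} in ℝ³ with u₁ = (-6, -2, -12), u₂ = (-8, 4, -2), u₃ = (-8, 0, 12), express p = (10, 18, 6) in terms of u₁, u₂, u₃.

Since u₁, u₂, u₃ are independent, the coefficients expressing p are uniquely determined by a linear system.
Back-substitution yields (α₁, α₂, α₃) = (-3, 3, -2).

p = -3u₁ + 3u₂ - 2u₃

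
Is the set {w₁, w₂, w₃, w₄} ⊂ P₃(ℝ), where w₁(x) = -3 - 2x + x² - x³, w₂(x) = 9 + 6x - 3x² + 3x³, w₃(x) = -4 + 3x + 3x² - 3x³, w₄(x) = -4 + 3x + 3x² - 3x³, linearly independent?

Write each element as a coordinate vector in ℝ⁴ using {1, x, …, x³}.
Two of the vectors are equal, giving an immediate dependence.

linearly dependent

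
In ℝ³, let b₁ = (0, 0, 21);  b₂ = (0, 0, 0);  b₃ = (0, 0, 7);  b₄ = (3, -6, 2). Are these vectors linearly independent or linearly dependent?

There are 4 vectors in a 3-dimensional space, so they cannot be linearly independent.

linearly dependent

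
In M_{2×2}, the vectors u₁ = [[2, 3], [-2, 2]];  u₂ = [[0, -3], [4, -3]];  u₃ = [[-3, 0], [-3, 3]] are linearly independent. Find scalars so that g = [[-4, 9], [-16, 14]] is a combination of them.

Take coordinate vectors relative to {E₁₁, E₁₂, E₂₁, E₂₂}.
Since u₁, u₂, u₃ are independent, the coefficients expressing g are uniquely determined by a linear system.
Back-substitution yields (a₁, a₂, a₃) = (1, -2, 2).

g = u₁ - 2u₂ + 2u₃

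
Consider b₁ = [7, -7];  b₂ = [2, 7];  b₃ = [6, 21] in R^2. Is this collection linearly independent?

linearly dependent

There are 3 vectors in a 2-dimensional space, so they cannot be linearly independent.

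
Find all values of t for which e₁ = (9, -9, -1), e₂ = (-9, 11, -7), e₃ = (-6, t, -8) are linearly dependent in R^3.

t = 49/6

The set is linearly dependent precisely when det[e₁; e₂; e₃] = 0.
The determinant works out to 72*t - 588.
Solving 72*t - 588 = 0 yields t = 49/6.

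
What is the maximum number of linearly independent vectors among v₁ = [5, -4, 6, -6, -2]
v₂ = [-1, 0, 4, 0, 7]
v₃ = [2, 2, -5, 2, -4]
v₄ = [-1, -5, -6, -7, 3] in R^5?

4

Form the matrix with v₁, v₂, v₃, v₄ as columns and reduce.
Reduction leaves 4 leading entries, giving rank 4.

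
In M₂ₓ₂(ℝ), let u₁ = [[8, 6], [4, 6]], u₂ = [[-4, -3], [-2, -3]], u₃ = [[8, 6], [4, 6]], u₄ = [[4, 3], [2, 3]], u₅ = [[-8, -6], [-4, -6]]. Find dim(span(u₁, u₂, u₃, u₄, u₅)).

Pass to coordinate vectors with respect to the basis {E₁₁, E₁₂, E₂₁, E₂₂}.
Apply Gaussian elimination to the matrix whose rows are u₁, u₂, u₃, u₄, u₅.
Exactly 1 pivot survives; hence the rank is 1.
(With 5 elements in a 4-dimensional space the rank is at most 4.)

dim = 1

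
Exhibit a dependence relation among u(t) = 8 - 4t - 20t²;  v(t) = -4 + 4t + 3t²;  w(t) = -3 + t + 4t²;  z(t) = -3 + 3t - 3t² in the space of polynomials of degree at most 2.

Pass to coordinate vectors relative to the basis {1, t, t²}.
Set up α₁u + … + α₄z = 0 and solve the homogeneous system.
One solution (up to scaling) is (1, 2, 2, -2).

u + 2v + 2w - 2z = 0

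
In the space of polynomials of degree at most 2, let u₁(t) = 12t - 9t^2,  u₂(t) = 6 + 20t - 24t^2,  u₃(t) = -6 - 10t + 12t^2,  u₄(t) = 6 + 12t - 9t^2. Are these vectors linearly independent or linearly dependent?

linearly dependent

Write each element as a coordinate vector in ℝ³ using {1, t, t^2}.
There are 4 vectors in a 3-dimensional space, so they cannot be linearly independent.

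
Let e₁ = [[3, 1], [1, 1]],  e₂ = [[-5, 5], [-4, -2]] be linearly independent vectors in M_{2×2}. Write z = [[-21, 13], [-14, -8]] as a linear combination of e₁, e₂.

Take coordinate vectors relative to {E₁₁, E₁₂, E₂₁, E₂₂}.
Write z = a₁e₁ + a₂e₂ and equate components.
Row-reducing the augmented matrix gives the unique coefficients (a₁, a₂) = (-2, 3).

z = -2e₁ + 3e₂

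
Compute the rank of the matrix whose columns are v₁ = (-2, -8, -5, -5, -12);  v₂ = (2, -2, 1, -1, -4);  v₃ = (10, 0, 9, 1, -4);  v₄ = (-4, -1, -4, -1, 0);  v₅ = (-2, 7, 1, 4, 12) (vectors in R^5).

2

Row-reduce the 5×5 matrix with these as rows.
The echelon form has 2 nonzero rows, so the rank is 2.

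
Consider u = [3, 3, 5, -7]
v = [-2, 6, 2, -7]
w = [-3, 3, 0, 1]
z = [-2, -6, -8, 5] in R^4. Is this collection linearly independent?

linearly dependent

Form the 4×4 matrix with these as columns; its determinant is 0.
A zero determinant means the columns are linearly dependent.
Indeed 2u - v + 2w + z = 0.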